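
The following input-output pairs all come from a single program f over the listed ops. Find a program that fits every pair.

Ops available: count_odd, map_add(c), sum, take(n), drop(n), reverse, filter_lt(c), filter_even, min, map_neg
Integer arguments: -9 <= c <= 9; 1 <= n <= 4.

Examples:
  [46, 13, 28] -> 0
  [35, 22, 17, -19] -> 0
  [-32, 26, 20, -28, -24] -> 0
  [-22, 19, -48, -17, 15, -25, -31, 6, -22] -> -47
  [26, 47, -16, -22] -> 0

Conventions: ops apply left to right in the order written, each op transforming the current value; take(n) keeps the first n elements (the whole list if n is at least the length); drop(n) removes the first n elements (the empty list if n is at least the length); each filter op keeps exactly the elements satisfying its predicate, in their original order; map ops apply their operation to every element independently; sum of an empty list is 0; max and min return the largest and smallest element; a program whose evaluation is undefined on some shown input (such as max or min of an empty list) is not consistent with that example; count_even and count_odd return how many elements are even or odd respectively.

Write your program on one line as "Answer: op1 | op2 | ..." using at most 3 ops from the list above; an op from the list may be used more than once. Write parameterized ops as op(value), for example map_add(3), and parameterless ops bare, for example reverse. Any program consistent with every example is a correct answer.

drop(4) | drop(2) | sum

Check, running the answer program on each example:
  [46, 13, 28] -> [] -> [] -> 0
  [35, 22, 17, -19] -> [] -> [] -> 0
  [-32, 26, 20, -28, -24] -> [-24] -> [] -> 0
  [-22, 19, -48, -17, 15, -25, -31, 6, -22] -> [15, -25, -31, 6, -22] -> [-31, 6, -22] -> -47
  [26, 47, -16, -22] -> [] -> [] -> 0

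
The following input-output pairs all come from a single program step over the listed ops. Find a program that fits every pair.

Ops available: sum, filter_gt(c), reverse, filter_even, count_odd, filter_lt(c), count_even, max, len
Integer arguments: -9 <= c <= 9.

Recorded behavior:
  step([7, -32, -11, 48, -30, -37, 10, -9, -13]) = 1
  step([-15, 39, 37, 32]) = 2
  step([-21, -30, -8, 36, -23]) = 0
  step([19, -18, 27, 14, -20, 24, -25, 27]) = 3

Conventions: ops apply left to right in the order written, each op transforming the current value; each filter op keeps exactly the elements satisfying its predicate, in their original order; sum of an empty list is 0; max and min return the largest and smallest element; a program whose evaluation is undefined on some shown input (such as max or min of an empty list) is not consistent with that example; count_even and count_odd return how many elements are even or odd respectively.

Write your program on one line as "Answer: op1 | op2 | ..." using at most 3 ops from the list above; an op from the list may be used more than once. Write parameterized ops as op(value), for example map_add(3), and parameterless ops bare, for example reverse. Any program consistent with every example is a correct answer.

filter_gt(-2) | count_odd

Check, running the answer program on each example:
  [7, -32, -11, 48, -30, -37, 10, -9, -13] -> [7, 48, 10] -> 1
  [-15, 39, 37, 32] -> [39, 37, 32] -> 2
  [-21, -30, -8, 36, -23] -> [36] -> 0
  [19, -18, 27, 14, -20, 24, -25, 27] -> [19, 27, 14, 24, 27] -> 3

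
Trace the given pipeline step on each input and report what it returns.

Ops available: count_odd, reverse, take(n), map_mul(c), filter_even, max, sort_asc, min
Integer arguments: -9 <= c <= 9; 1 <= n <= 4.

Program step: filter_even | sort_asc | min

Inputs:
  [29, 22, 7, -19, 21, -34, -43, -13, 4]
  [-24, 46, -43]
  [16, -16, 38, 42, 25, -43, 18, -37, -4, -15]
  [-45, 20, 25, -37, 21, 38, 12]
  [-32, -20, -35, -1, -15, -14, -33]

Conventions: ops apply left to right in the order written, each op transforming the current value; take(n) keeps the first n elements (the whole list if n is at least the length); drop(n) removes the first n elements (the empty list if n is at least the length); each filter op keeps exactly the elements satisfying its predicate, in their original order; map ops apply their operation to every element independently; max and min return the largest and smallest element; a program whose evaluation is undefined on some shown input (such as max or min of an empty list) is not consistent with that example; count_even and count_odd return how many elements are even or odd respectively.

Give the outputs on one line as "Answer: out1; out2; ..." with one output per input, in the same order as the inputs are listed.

Execution, op by op:
  [29, 22, 7, -19, 21, -34, -43, -13, 4] -> [22, -34, 4] -> [-34, 4, 22] -> -34
  [-24, 46, -43] -> [-24, 46] -> [-24, 46] -> -24
  [16, -16, 38, 42, 25, -43, 18, -37, -4, -15] -> [16, -16, 38, 42, 18, -4] -> [-16, -4, 16, 18, 38, 42] -> -16
  [-45, 20, 25, -37, 21, 38, 12] -> [20, 38, 12] -> [12, 20, 38] -> 12
  [-32, -20, -35, -1, -15, -14, -33] -> [-32, -20, -14] -> [-32, -20, -14] -> -32

-34; -24; -16; 12; -32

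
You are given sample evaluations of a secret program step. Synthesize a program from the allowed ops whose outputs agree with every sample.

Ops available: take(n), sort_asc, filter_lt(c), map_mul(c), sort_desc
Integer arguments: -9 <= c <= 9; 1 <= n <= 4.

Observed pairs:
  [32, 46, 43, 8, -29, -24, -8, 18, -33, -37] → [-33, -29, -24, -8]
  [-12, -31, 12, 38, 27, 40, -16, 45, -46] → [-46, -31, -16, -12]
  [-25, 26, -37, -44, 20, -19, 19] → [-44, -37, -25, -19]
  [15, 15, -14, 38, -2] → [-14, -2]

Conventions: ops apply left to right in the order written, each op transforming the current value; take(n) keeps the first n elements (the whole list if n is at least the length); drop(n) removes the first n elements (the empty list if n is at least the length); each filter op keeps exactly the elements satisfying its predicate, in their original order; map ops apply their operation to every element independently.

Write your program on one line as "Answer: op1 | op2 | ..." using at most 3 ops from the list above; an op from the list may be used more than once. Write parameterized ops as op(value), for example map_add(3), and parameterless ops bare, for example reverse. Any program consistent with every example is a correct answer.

filter_lt(2) | take(4) | sort_asc

Check, running the answer program on each example:
  [32, 46, 43, 8, -29, -24, -8, 18, -33, -37] -> [-29, -24, -8, -33, -37] -> [-29, -24, -8, -33] -> [-33, -29, -24, -8]
  [-12, -31, 12, 38, 27, 40, -16, 45, -46] -> [-12, -31, -16, -46] -> [-12, -31, -16, -46] -> [-46, -31, -16, -12]
  [-25, 26, -37, -44, 20, -19, 19] -> [-25, -37, -44, -19] -> [-25, -37, -44, -19] -> [-44, -37, -25, -19]
  [15, 15, -14, 38, -2] -> [-14, -2] -> [-14, -2] -> [-14, -2]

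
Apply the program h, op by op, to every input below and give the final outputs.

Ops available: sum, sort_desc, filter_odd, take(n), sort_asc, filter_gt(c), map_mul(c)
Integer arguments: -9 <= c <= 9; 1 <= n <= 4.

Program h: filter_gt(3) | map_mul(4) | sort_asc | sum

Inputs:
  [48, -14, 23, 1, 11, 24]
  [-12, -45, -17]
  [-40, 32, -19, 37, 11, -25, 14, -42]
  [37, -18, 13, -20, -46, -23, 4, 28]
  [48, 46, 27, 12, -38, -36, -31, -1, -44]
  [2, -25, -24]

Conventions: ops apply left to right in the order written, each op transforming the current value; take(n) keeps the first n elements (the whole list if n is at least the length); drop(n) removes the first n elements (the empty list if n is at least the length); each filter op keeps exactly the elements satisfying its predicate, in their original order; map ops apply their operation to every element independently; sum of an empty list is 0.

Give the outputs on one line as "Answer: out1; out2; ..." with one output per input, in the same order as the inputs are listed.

424; 0; 376; 328; 532; 0

Execution, op by op:
  [48, -14, 23, 1, 11, 24] -> [48, 23, 11, 24] -> [192, 92, 44, 96] -> [44, 92, 96, 192] -> 424
  [-12, -45, -17] -> [] -> [] -> [] -> 0
  [-40, 32, -19, 37, 11, -25, 14, -42] -> [32, 37, 11, 14] -> [128, 148, 44, 56] -> [44, 56, 128, 148] -> 376
  [37, -18, 13, -20, -46, -23, 4, 28] -> [37, 13, 4, 28] -> [148, 52, 16, 112] -> [16, 52, 112, 148] -> 328
  [48, 46, 27, 12, -38, -36, -31, -1, -44] -> [48, 46, 27, 12] -> [192, 184, 108, 48] -> [48, 108, 184, 192] -> 532
  [2, -25, -24] -> [] -> [] -> [] -> 0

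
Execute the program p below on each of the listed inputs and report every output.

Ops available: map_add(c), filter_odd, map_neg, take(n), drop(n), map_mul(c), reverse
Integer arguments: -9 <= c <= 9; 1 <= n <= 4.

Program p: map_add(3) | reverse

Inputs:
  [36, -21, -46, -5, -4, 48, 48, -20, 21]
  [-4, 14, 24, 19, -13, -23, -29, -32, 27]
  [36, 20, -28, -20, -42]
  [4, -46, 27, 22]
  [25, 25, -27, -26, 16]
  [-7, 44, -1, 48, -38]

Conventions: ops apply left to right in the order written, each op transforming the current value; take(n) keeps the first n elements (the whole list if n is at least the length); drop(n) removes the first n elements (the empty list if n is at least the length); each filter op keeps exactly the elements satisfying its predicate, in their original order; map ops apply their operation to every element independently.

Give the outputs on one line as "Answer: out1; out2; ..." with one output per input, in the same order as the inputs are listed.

Execution, op by op:
  [36, -21, -46, -5, -4, 48, 48, -20, 21] -> [39, -18, -43, -2, -1, 51, 51, -17, 24] -> [24, -17, 51, 51, -1, -2, -43, -18, 39]
  [-4, 14, 24, 19, -13, -23, -29, -32, 27] -> [-1, 17, 27, 22, -10, -20, -26, -29, 30] -> [30, -29, -26, -20, -10, 22, 27, 17, -1]
  [36, 20, -28, -20, -42] -> [39, 23, -25, -17, -39] -> [-39, -17, -25, 23, 39]
  [4, -46, 27, 22] -> [7, -43, 30, 25] -> [25, 30, -43, 7]
  [25, 25, -27, -26, 16] -> [28, 28, -24, -23, 19] -> [19, -23, -24, 28, 28]
  [-7, 44, -1, 48, -38] -> [-4, 47, 2, 51, -35] -> [-35, 51, 2, 47, -4]

[24, -17, 51, 51, -1, -2, -43, -18, 39]; [30, -29, -26, -20, -10, 22, 27, 17, -1]; [-39, -17, -25, 23, 39]; [25, 30, -43, 7]; [19, -23, -24, 28, 28]; [-35, 51, 2, 47, -4]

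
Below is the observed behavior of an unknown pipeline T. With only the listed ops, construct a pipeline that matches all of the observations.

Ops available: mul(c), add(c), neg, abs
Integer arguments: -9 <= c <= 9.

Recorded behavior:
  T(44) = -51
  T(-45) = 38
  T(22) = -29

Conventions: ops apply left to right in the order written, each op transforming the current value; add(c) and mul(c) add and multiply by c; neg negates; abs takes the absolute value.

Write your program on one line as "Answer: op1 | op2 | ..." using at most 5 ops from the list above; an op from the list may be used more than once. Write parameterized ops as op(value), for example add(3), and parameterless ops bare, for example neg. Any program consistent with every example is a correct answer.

neg | add(-4) | neg | add(3) | neg

Check, running the answer program on each example:
  44 -> -44 -> -48 -> 48 -> 51 -> -51
  -45 -> 45 -> 41 -> -41 -> -38 -> 38
  22 -> -22 -> -26 -> 26 -> 29 -> -29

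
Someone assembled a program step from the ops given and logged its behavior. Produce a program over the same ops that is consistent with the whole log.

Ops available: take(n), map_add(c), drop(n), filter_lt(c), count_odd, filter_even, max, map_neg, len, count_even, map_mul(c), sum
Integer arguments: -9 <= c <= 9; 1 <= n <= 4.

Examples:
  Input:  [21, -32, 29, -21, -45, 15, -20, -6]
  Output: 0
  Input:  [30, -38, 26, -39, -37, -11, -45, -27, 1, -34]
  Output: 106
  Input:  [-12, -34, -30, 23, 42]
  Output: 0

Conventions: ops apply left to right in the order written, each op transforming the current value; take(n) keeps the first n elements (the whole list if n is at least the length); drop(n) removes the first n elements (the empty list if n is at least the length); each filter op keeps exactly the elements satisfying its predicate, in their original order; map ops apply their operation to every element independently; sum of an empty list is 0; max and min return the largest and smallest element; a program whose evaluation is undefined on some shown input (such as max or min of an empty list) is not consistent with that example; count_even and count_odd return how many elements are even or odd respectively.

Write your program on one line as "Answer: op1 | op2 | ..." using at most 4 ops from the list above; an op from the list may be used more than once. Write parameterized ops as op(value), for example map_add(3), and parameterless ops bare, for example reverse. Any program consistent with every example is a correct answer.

filter_lt(-6) | map_neg | drop(4) | sum

Check, running the answer program on each example:
  [21, -32, 29, -21, -45, 15, -20, -6] -> [-32, -21, -45, -20] -> [32, 21, 45, 20] -> [] -> 0
  [30, -38, 26, -39, -37, -11, -45, -27, 1, -34] -> [-38, -39, -37, -11, -45, -27, -34] -> [38, 39, 37, 11, 45, 27, 34] -> [45, 27, 34] -> 106
  [-12, -34, -30, 23, 42] -> [-12, -34, -30] -> [12, 34, 30] -> [] -> 0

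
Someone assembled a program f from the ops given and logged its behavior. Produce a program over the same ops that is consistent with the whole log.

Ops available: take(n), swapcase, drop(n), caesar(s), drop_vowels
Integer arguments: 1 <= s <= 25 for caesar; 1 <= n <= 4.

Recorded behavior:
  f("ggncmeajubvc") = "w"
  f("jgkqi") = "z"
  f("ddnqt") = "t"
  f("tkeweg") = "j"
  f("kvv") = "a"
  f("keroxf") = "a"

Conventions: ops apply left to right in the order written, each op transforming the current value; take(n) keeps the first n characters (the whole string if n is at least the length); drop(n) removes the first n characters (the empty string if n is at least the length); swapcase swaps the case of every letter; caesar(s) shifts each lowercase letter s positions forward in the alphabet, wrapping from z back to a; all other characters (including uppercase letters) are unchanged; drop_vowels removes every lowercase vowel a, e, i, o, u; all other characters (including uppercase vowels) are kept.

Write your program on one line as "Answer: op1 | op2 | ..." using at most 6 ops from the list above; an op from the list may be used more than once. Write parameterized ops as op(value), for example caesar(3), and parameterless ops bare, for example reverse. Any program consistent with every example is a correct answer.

caesar(22) | caesar(10) | drop_vowels | take(1) | caesar(10)

Check, running the answer program on each example:
  "ggncmeajubvc" -> "ccjyiawfqxry" -> "mmtiskgpahbi" -> "mmtskgphb" -> "m" -> "w"
  "jgkqi" -> "fcgme" -> "pmqwo" -> "pmqw" -> "p" -> "z"
  "ddnqt" -> "zzjmp" -> "jjtwz" -> "jjtwz" -> "j" -> "t"
  "tkeweg" -> "pgasac" -> "zqkckm" -> "zqkckm" -> "z" -> "j"
  "kvv" -> "grr" -> "qbb" -> "qbb" -> "q" -> "a"
  "keroxf" -> "ganktb" -> "qkxudl" -> "qkxdl" -> "q" -> "a"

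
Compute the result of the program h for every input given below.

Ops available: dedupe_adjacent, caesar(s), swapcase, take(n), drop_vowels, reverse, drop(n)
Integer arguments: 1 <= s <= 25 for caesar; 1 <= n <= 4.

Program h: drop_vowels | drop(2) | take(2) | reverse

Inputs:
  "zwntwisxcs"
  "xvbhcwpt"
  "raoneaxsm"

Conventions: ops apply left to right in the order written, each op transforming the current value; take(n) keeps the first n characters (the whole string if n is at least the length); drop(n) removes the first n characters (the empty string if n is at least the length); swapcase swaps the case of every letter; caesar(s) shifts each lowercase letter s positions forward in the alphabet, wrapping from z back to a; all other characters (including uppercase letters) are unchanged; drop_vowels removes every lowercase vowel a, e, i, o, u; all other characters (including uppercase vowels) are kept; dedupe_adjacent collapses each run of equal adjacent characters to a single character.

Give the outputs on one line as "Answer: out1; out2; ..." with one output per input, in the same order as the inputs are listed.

"tn"; "hb"; "sx"

Execution, op by op:
  "zwntwisxcs" -> "zwntwsxcs" -> "ntwsxcs" -> "nt" -> "tn"
  "xvbhcwpt" -> "xvbhcwpt" -> "bhcwpt" -> "bh" -> "hb"
  "raoneaxsm" -> "rnxsm" -> "xsm" -> "xs" -> "sx"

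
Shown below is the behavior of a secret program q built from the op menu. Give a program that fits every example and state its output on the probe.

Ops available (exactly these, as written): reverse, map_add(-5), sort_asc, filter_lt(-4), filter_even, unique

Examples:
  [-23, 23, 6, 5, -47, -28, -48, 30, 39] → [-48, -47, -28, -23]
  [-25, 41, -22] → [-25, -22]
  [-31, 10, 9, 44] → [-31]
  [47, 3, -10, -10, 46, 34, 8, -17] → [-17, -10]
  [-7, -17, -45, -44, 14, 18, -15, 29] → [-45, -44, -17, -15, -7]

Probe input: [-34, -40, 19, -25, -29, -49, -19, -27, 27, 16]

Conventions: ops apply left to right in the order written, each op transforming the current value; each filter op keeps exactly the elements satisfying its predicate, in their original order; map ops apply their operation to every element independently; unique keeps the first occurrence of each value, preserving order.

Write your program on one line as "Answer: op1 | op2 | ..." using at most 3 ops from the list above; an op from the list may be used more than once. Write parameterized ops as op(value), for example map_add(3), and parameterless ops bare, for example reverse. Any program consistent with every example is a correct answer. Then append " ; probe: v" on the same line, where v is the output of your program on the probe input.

unique | filter_lt(-4) | sort_asc ; probe: [-49, -40, -34, -29, -27, -25, -19]

Check, running the answer program on each example:
  [-23, 23, 6, 5, -47, -28, -48, 30, 39] -> [-23, 23, 6, 5, -47, -28, -48, 30, 39] -> [-23, -47, -28, -48] -> [-48, -47, -28, -23]
  [-25, 41, -22] -> [-25, 41, -22] -> [-25, -22] -> [-25, -22]
  [-31, 10, 9, 44] -> [-31, 10, 9, 44] -> [-31] -> [-31]
  [47, 3, -10, -10, 46, 34, 8, -17] -> [47, 3, -10, 46, 34, 8, -17] -> [-10, -17] -> [-17, -10]
  [-7, -17, -45, -44, 14, 18, -15, 29] -> [-7, -17, -45, -44, 14, 18, -15, 29] -> [-7, -17, -45, -44, -15] -> [-45, -44, -17, -15, -7]
  probe: [-34, -40, 19, -25, -29, -49, -19, -27, 27, 16] -> [-34, -40, 19, -25, -29, -49, -19, -27, 27, 16] -> [-34, -40, -25, -29, -49, -19, -27] -> [-49, -40, -34, -29, -27, -25, -19]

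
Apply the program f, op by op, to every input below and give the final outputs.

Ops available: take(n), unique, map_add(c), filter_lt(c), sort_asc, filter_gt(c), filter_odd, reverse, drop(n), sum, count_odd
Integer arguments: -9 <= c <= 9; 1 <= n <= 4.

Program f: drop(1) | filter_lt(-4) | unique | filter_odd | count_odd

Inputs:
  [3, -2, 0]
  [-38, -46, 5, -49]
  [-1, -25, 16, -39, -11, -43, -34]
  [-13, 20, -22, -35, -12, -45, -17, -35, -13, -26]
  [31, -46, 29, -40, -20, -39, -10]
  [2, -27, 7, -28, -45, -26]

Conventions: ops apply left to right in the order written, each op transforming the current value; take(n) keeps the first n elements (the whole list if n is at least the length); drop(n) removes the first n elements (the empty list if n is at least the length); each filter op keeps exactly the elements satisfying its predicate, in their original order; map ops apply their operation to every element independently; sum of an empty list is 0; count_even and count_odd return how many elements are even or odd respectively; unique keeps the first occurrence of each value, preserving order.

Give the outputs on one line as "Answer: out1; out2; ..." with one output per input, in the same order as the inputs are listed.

0; 1; 4; 4; 1; 2

Execution, op by op:
  [3, -2, 0] -> [-2, 0] -> [] -> [] -> [] -> 0
  [-38, -46, 5, -49] -> [-46, 5, -49] -> [-46, -49] -> [-46, -49] -> [-49] -> 1
  [-1, -25, 16, -39, -11, -43, -34] -> [-25, 16, -39, -11, -43, -34] -> [-25, -39, -11, -43, -34] -> [-25, -39, -11, -43, -34] -> [-25, -39, -11, -43] -> 4
  [-13, 20, -22, -35, -12, -45, -17, -35, -13, -26] -> [20, -22, -35, -12, -45, -17, -35, -13, -26] -> [-22, -35, -12, -45, -17, -35, -13, -26] -> [-22, -35, -12, -45, -17, -13, -26] -> [-35, -45, -17, -13] -> 4
  [31, -46, 29, -40, -20, -39, -10] -> [-46, 29, -40, -20, -39, -10] -> [-46, -40, -20, -39, -10] -> [-46, -40, -20, -39, -10] -> [-39] -> 1
  [2, -27, 7, -28, -45, -26] -> [-27, 7, -28, -45, -26] -> [-27, -28, -45, -26] -> [-27, -28, -45, -26] -> [-27, -45] -> 2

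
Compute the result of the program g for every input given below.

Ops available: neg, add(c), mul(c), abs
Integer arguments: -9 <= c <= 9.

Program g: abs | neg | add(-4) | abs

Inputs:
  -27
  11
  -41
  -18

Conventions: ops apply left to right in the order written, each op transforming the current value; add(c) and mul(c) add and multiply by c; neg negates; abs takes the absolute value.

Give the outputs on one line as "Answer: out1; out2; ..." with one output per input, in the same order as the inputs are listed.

Execution, op by op:
  -27 -> 27 -> -27 -> -31 -> 31
  11 -> 11 -> -11 -> -15 -> 15
  -41 -> 41 -> -41 -> -45 -> 45
  -18 -> 18 -> -18 -> -22 -> 22

31; 15; 45; 22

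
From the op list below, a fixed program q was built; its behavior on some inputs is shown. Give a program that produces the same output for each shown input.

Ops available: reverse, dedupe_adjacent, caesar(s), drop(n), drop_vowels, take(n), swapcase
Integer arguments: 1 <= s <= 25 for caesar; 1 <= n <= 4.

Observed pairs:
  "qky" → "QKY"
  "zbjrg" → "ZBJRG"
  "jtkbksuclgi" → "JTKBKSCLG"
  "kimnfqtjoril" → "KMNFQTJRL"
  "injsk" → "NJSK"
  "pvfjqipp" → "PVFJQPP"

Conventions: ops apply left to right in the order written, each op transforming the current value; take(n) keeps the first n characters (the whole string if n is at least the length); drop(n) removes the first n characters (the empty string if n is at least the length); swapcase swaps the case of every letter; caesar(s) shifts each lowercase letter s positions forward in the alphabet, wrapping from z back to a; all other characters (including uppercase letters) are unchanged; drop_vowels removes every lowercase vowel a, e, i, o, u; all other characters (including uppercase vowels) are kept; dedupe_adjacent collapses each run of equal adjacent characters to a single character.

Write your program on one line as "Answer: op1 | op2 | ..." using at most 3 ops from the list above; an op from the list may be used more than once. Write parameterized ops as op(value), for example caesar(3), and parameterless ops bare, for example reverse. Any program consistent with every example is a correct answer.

drop_vowels | swapcase

Check, running the answer program on each example:
  "qky" -> "qky" -> "QKY"
  "zbjrg" -> "zbjrg" -> "ZBJRG"
  "jtkbksuclgi" -> "jtkbksclg" -> "JTKBKSCLG"
  "kimnfqtjoril" -> "kmnfqtjrl" -> "KMNFQTJRL"
  "injsk" -> "njsk" -> "NJSK"
  "pvfjqipp" -> "pvfjqpp" -> "PVFJQPP"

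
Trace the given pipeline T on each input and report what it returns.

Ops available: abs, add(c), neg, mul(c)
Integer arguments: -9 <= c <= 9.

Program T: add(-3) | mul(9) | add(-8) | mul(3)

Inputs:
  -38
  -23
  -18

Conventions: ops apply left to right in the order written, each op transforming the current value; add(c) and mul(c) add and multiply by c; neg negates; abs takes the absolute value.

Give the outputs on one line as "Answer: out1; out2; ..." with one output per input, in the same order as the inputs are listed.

-1131; -726; -591

Execution, op by op:
  -38 -> -41 -> -369 -> -377 -> -1131
  -23 -> -26 -> -234 -> -242 -> -726
  -18 -> -21 -> -189 -> -197 -> -591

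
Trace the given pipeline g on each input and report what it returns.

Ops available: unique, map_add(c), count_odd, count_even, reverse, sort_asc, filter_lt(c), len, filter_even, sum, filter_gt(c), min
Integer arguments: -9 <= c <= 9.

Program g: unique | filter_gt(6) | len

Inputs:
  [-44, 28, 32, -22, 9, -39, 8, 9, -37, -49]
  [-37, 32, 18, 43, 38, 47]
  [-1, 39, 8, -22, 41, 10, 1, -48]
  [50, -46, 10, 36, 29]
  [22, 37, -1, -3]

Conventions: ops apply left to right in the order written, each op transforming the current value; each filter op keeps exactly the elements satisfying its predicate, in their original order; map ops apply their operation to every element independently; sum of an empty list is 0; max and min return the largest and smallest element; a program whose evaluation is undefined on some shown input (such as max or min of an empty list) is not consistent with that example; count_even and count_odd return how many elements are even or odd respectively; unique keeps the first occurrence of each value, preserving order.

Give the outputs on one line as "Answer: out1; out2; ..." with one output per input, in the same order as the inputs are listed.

Execution, op by op:
  [-44, 28, 32, -22, 9, -39, 8, 9, -37, -49] -> [-44, 28, 32, -22, 9, -39, 8, -37, -49] -> [28, 32, 9, 8] -> 4
  [-37, 32, 18, 43, 38, 47] -> [-37, 32, 18, 43, 38, 47] -> [32, 18, 43, 38, 47] -> 5
  [-1, 39, 8, -22, 41, 10, 1, -48] -> [-1, 39, 8, -22, 41, 10, 1, -48] -> [39, 8, 41, 10] -> 4
  [50, -46, 10, 36, 29] -> [50, -46, 10, 36, 29] -> [50, 10, 36, 29] -> 4
  [22, 37, -1, -3] -> [22, 37, -1, -3] -> [22, 37] -> 2

4; 5; 4; 4; 2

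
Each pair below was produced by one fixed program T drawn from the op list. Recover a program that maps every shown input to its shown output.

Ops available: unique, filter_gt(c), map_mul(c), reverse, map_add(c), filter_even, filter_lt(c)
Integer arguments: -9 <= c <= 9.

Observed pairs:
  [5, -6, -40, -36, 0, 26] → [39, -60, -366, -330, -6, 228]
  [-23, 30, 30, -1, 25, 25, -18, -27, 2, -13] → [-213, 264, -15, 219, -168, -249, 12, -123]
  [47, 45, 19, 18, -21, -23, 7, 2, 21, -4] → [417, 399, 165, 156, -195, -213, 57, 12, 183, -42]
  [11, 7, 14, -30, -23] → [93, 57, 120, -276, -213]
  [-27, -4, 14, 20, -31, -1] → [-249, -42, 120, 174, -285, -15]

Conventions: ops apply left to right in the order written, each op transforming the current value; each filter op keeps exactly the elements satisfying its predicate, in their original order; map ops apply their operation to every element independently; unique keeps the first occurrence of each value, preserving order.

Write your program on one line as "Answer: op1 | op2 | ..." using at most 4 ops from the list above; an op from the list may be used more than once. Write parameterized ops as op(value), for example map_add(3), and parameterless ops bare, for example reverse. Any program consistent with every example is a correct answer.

unique | map_mul(9) | map_add(-6)

Check, running the answer program on each example:
  [5, -6, -40, -36, 0, 26] -> [5, -6, -40, -36, 0, 26] -> [45, -54, -360, -324, 0, 234] -> [39, -60, -366, -330, -6, 228]
  [-23, 30, 30, -1, 25, 25, -18, -27, 2, -13] -> [-23, 30, -1, 25, -18, -27, 2, -13] -> [-207, 270, -9, 225, -162, -243, 18, -117] -> [-213, 264, -15, 219, -168, -249, 12, -123]
  [47, 45, 19, 18, -21, -23, 7, 2, 21, -4] -> [47, 45, 19, 18, -21, -23, 7, 2, 21, -4] -> [423, 405, 171, 162, -189, -207, 63, 18, 189, -36] -> [417, 399, 165, 156, -195, -213, 57, 12, 183, -42]
  [11, 7, 14, -30, -23] -> [11, 7, 14, -30, -23] -> [99, 63, 126, -270, -207] -> [93, 57, 120, -276, -213]
  [-27, -4, 14, 20, -31, -1] -> [-27, -4, 14, 20, -31, -1] -> [-243, -36, 126, 180, -279, -9] -> [-249, -42, 120, 174, -285, -15]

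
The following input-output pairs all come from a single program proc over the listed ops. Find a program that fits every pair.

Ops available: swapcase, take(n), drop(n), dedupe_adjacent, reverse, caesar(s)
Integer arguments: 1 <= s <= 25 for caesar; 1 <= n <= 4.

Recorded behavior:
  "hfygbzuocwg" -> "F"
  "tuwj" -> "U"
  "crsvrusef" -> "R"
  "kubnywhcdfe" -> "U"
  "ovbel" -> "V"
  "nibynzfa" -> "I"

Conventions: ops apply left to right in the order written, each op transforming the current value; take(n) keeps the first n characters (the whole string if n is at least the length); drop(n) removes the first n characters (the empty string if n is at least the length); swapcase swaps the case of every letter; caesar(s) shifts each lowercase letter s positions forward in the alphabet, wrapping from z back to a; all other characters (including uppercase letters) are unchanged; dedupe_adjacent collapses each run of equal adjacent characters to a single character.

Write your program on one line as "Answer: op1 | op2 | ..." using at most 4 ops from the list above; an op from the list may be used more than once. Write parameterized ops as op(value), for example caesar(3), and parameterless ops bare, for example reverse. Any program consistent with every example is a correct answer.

take(4) | drop(1) | take(1) | swapcase

Check, running the answer program on each example:
  "hfygbzuocwg" -> "hfyg" -> "fyg" -> "f" -> "F"
  "tuwj" -> "tuwj" -> "uwj" -> "u" -> "U"
  "crsvrusef" -> "crsv" -> "rsv" -> "r" -> "R"
  "kubnywhcdfe" -> "kubn" -> "ubn" -> "u" -> "U"
  "ovbel" -> "ovbe" -> "vbe" -> "v" -> "V"
  "nibynzfa" -> "niby" -> "iby" -> "i" -> "I"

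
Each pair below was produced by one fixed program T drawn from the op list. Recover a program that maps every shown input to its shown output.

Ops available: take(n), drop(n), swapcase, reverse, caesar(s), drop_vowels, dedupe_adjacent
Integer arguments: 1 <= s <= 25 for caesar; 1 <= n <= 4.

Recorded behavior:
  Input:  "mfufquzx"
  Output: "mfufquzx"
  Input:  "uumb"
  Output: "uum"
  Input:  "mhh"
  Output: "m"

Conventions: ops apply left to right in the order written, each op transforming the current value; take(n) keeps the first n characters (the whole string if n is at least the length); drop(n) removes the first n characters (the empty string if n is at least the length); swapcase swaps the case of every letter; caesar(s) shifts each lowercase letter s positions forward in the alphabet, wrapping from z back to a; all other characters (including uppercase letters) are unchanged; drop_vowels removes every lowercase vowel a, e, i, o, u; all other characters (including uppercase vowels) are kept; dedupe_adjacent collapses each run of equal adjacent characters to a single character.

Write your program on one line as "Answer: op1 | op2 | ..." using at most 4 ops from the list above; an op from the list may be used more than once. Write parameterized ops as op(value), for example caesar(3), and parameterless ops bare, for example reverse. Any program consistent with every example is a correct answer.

caesar(19) | drop_vowels | caesar(9) | caesar(24)

Check, running the answer program on each example:
  "mfufquzx" -> "fynyjnsq" -> "fynyjnsq" -> "ohwhswbz" -> "mfufquzx"
  "uumb" -> "nnfu" -> "nnf" -> "wwo" -> "uum"
  "mhh" -> "faa" -> "f" -> "o" -> "m"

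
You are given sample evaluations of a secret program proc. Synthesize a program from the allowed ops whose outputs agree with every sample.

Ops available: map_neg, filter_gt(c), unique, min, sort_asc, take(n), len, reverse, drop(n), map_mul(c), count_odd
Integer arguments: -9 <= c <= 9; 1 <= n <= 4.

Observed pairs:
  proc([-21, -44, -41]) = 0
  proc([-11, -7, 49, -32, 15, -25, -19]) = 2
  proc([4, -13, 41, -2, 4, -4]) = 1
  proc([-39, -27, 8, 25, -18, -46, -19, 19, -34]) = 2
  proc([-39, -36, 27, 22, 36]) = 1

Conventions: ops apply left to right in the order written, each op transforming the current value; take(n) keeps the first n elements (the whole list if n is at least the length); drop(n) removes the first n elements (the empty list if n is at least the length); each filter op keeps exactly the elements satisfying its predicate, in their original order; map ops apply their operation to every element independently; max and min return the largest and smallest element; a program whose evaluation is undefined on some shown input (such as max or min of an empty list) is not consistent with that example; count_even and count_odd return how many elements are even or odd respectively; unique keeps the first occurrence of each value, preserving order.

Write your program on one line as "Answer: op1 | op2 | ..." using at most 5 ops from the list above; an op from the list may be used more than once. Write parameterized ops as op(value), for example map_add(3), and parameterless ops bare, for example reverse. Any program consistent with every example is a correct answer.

unique | sort_asc | filter_gt(0) | count_odd

Check, running the answer program on each example:
  [-21, -44, -41] -> [-21, -44, -41] -> [-44, -41, -21] -> [] -> 0
  [-11, -7, 49, -32, 15, -25, -19] -> [-11, -7, 49, -32, 15, -25, -19] -> [-32, -25, -19, -11, -7, 15, 49] -> [15, 49] -> 2
  [4, -13, 41, -2, 4, -4] -> [4, -13, 41, -2, -4] -> [-13, -4, -2, 4, 41] -> [4, 41] -> 1
  [-39, -27, 8, 25, -18, -46, -19, 19, -34] -> [-39, -27, 8, 25, -18, -46, -19, 19, -34] -> [-46, -39, -34, -27, -19, -18, 8, 19, 25] -> [8, 19, 25] -> 2
  [-39, -36, 27, 22, 36] -> [-39, -36, 27, 22, 36] -> [-39, -36, 22, 27, 36] -> [22, 27, 36] -> 1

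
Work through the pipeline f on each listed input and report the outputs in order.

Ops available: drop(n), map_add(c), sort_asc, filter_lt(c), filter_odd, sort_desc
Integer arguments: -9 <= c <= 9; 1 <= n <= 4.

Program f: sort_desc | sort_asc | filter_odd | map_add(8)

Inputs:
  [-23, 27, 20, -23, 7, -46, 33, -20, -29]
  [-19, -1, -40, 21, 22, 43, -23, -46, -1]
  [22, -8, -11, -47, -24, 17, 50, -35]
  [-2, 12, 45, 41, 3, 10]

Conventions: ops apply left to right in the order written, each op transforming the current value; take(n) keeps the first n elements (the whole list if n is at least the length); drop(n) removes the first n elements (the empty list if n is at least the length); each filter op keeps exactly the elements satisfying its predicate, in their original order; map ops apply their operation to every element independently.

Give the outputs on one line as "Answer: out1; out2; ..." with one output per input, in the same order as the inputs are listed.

Execution, op by op:
  [-23, 27, 20, -23, 7, -46, 33, -20, -29] -> [33, 27, 20, 7, -20, -23, -23, -29, -46] -> [-46, -29, -23, -23, -20, 7, 20, 27, 33] -> [-29, -23, -23, 7, 27, 33] -> [-21, -15, -15, 15, 35, 41]
  [-19, -1, -40, 21, 22, 43, -23, -46, -1] -> [43, 22, 21, -1, -1, -19, -23, -40, -46] -> [-46, -40, -23, -19, -1, -1, 21, 22, 43] -> [-23, -19, -1, -1, 21, 43] -> [-15, -11, 7, 7, 29, 51]
  [22, -8, -11, -47, -24, 17, 50, -35] -> [50, 22, 17, -8, -11, -24, -35, -47] -> [-47, -35, -24, -11, -8, 17, 22, 50] -> [-47, -35, -11, 17] -> [-39, -27, -3, 25]
  [-2, 12, 45, 41, 3, 10] -> [45, 41, 12, 10, 3, -2] -> [-2, 3, 10, 12, 41, 45] -> [3, 41, 45] -> [11, 49, 53]

[-21, -15, -15, 15, 35, 41]; [-15, -11, 7, 7, 29, 51]; [-39, -27, -3, 25]; [11, 49, 53]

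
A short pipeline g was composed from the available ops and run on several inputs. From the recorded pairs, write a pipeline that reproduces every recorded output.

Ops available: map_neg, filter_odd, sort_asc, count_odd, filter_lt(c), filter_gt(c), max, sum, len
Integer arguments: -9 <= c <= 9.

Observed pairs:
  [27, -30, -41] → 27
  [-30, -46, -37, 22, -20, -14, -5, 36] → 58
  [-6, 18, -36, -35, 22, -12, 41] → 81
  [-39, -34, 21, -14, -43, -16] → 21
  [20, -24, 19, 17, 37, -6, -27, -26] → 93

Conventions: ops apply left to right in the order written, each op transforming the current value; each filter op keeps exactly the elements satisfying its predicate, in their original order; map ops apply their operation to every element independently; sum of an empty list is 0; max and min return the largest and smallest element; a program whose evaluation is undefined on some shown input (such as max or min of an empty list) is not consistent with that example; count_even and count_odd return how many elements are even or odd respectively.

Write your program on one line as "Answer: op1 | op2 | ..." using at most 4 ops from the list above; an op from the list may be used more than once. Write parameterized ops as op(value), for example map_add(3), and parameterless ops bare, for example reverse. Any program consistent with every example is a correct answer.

filter_gt(-2) | sort_asc | sum

Check, running the answer program on each example:
  [27, -30, -41] -> [27] -> [27] -> 27
  [-30, -46, -37, 22, -20, -14, -5, 36] -> [22, 36] -> [22, 36] -> 58
  [-6, 18, -36, -35, 22, -12, 41] -> [18, 22, 41] -> [18, 22, 41] -> 81
  [-39, -34, 21, -14, -43, -16] -> [21] -> [21] -> 21
  [20, -24, 19, 17, 37, -6, -27, -26] -> [20, 19, 17, 37] -> [17, 19, 20, 37] -> 93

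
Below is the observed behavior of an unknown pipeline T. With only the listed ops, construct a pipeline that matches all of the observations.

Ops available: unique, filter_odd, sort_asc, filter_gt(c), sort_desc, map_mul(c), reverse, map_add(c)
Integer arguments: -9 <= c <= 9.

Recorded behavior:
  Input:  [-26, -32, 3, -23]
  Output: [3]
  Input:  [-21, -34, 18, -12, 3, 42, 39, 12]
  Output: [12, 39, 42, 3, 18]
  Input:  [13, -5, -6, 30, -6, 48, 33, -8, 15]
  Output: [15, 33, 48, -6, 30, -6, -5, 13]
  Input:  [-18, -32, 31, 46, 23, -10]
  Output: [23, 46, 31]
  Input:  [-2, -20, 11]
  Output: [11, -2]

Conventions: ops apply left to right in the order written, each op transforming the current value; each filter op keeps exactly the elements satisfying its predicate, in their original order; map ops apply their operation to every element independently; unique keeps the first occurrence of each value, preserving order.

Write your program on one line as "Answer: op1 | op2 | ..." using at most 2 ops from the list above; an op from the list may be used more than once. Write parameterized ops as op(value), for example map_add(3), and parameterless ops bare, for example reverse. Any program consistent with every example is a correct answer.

filter_gt(-7) | reverse

Check, running the answer program on each example:
  [-26, -32, 3, -23] -> [3] -> [3]
  [-21, -34, 18, -12, 3, 42, 39, 12] -> [18, 3, 42, 39, 12] -> [12, 39, 42, 3, 18]
  [13, -5, -6, 30, -6, 48, 33, -8, 15] -> [13, -5, -6, 30, -6, 48, 33, 15] -> [15, 33, 48, -6, 30, -6, -5, 13]
  [-18, -32, 31, 46, 23, -10] -> [31, 46, 23] -> [23, 46, 31]
  [-2, -20, 11] -> [-2, 11] -> [11, -2]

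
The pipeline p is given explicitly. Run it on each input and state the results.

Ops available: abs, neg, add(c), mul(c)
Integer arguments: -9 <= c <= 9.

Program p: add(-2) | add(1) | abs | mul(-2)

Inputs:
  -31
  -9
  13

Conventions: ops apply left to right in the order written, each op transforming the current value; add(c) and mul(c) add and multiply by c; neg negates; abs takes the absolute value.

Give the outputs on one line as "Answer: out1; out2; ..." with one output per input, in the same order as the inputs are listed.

Execution, op by op:
  -31 -> -33 -> -32 -> 32 -> -64
  -9 -> -11 -> -10 -> 10 -> -20
  13 -> 11 -> 12 -> 12 -> -24

-64; -20; -24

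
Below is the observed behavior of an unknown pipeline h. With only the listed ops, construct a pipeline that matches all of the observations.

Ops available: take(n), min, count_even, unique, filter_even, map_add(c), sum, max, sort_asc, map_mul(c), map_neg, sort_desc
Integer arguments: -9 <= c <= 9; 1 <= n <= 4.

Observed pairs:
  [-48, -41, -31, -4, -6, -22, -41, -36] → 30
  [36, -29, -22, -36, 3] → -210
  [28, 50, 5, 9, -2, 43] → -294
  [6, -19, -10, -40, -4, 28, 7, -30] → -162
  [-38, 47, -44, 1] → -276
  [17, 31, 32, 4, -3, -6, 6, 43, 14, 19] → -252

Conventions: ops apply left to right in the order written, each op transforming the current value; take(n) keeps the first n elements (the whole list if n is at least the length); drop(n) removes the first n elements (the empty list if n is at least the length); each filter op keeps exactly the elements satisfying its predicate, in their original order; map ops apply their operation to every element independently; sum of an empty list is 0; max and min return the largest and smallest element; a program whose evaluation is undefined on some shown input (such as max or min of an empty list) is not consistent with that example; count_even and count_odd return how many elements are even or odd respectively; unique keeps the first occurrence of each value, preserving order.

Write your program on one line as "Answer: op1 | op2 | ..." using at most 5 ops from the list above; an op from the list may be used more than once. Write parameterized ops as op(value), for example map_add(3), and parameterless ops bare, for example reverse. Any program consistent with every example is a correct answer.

map_mul(6) | map_add(-3) | map_neg | map_add(3) | min

Check, running the answer program on each example:
  [-48, -41, -31, -4, -6, -22, -41, -36] -> [-288, -246, -186, -24, -36, -132, -246, -216] -> [-291, -249, -189, -27, -39, -135, -249, -219] -> [291, 249, 189, 27, 39, 135, 249, 219] -> [294, 252, 192, 30, 42, 138, 252, 222] -> 30
  [36, -29, -22, -36, 3] -> [216, -174, -132, -216, 18] -> [213, -177, -135, -219, 15] -> [-213, 177, 135, 219, -15] -> [-210, 180, 138, 222, -12] -> -210
  [28, 50, 5, 9, -2, 43] -> [168, 300, 30, 54, -12, 258] -> [165, 297, 27, 51, -15, 255] -> [-165, -297, -27, -51, 15, -255] -> [-162, -294, -24, -48, 18, -252] -> -294
  [6, -19, -10, -40, -4, 28, 7, -30] -> [36, -114, -60, -240, -24, 168, 42, -180] -> [33, -117, -63, -243, -27, 165, 39, -183] -> [-33, 117, 63, 243, 27, -165, -39, 183] -> [-30, 120, 66, 246, 30, -162, -36, 186] -> -162
  [-38, 47, -44, 1] -> [-228, 282, -264, 6] -> [-231, 279, -267, 3] -> [231, -279, 267, -3] -> [234, -276, 270, 0] -> -276
  [17, 31, 32, 4, -3, -6, 6, 43, 14, 19] -> [102, 186, 192, 24, -18, -36, 36, 258, 84, 114] -> [99, 183, 189, 21, -21, -39, 33, 255, 81, 111] -> [-99, -183, -189, -21, 21, 39, -33, -255, -81, -111] -> [-96, -180, -186, -18, 24, 42, -30, -252, -78, -108] -> -252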